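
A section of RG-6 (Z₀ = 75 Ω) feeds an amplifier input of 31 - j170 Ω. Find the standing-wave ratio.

Γ = (Z_L − Z_0)/(Z_L + Z_0) = (-44 − j170)/(106 − j170)
|Γ| = 176/200 = 0.877
VSWR = (1 + |Γ|)/(1 − |Γ|) = 1.88/0.123

VSWR ≈ 15.2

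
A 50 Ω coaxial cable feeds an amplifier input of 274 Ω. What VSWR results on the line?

VSWR ≈ 5.48

Γ = (274 − 50)/(274 + 50) = 0.691
VSWR = (1 + 0.691)/(1 − 0.691)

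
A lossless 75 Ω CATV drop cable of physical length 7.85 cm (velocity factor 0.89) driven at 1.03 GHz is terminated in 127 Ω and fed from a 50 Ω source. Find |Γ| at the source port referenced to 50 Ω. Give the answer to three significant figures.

|Γ| ≈ 0.165

λ = v/f = 0.89·c / 1.03 GHz = 0.259 m
βl = 2π·l/λ = 2π × 0.303 = 109°
tan(βl) = -2.9
Z_in = Z_0·(Z_L + jZ_0·tanβl)/(Z_0 + jZ_L·tanβl) = 47.6 + j16.2 Ω
Γ_s = (Z_in − Z_s)/(Z_in + Z_s) = (-2.42 + j16.2)/(97.6 + j16.2), |Γ_s| = 0.165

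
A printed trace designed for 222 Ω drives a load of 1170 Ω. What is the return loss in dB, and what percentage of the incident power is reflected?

Γ = (1170 − 222)/(1170 + 222) = 0.681
RL = −20·log₁₀(0.681) = 3.34 dB
P_refl/P_inc = |Γ|² = 0.464

RL ≈ 3.34 dB; 46.4% of incident power reflected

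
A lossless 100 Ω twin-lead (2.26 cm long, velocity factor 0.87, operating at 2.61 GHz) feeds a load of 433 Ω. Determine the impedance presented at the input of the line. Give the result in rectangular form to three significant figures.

λ = v/f = 0.87·c / 2.61 GHz = 0.1 m
βl = 2π·l/λ = 2π × 0.226 = 81.4°
tan(βl) = tan(81.4°) = 6.58
Z_in = Z_0·(Z_L + jZ_0·tanβl)/(Z_0 + jZ_L·tanβl)
     = 100·(433 + j658)/(100 + j2850)

Z_in ≈ 23.6 − j14.4 Ω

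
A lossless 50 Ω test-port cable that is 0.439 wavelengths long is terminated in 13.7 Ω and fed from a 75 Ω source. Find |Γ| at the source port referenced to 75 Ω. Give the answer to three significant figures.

βl = 2π × 0.439 = 158°
tan(βl) = -0.403
Z_in = Z_0·(Z_L + jZ_0·tanβl)/(Z_0 + jZ_L·tanβl) = 15.7 − j18.4 Ω
Γ_s = (Z_in − Z_s)/(Z_in + Z_s) = (-59.3 − j18.4)/(90.7 − j18.4), |Γ_s| = 0.67

|Γ| ≈ 0.67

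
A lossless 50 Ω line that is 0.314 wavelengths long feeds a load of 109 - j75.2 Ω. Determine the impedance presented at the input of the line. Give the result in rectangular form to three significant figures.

βl = 2π × 0.314 = 113°
tan(βl) = tan(113°) = -2.35
Z_in = Z_0·(Z_L + jZ_0·tanβl)/(Z_0 + jZ_L·tanβl)
     = 50·(109 − j193)/(-127 − j256)

Z_in ≈ 21.8 + j32 Ω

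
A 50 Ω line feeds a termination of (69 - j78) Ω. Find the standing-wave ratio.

VSWR ≈ 3.59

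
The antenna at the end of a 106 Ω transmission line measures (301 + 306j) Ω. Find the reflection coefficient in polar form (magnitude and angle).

Γ = (Z_L − Z_0)/(Z_L + Z_0) = (195 + j306)/(407 + j306)
|Γ| = 363/509 = 0.713

Γ ≈ 0.713 ∠ 20.6°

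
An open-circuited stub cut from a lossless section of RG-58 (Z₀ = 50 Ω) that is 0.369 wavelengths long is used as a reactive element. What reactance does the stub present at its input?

βl = 2π × 0.369 = 133°
tan(βl) = -1.08
For an open-circuited stub, Z_in = −jZ_0·cot(βl) = −jZ_0/tan(βl)

X_in ≈ 46.4 Ω (inductive)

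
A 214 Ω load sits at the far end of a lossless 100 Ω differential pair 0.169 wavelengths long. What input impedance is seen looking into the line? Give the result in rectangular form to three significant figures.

Z_in ≈ 57.4 − j40.8 Ω

βl = 2π × 0.169 = 60.8°
tan(βl) = tan(60.8°) = 1.79
Z_in = Z_0·(Z_L + jZ_0·tanβl)/(Z_0 + jZ_L·tanβl)
     = 100·(214 + j179)/(100 + j384)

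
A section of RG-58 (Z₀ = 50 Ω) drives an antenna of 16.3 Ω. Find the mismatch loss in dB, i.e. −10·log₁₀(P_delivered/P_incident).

Γ = (16.3 − 50)/(16.3 + 50) = -0.508
|Γ|² = 0.258, so P_del/P_inc = 1 − |Γ|² = 0.742
ML = −10·log₁₀(1 − |Γ|²)

mismatch loss ≈ 1.3 dB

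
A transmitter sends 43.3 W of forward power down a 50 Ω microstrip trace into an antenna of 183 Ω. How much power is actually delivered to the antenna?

Γ = (183 − 50)/(183 + 50) = 0.571
|Γ|² = 0.326
P_refl = |Γ|²·P_inc = 14.1 W, P_del = (1 − |Γ|²)·P_inc = 29.2 W

P_delivered ≈ 29.2 W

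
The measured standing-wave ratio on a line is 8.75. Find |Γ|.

|Γ| ≈ 0.795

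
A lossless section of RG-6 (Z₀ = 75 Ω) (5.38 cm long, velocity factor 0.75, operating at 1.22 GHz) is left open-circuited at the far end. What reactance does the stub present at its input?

λ = v/f = 0.75·c / 1.22 GHz = 0.184 m
βl = 2π·l/λ = 2π × 0.292 = 105°
tan(βl) = -3.73
For an open-circuited stub, Z_in = −jZ_0·cot(βl) = −jZ_0/tan(βl)

X_in ≈ 20.1 Ω (inductive)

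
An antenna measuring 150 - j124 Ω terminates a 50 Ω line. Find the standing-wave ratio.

VSWR ≈ 5.19

Γ = (Z_L − Z_0)/(Z_L + Z_0) = (100 − j124)/(200 − j124)
|Γ| = 159/235 = 0.677
VSWR = (1 + |Γ|)/(1 − |Γ|) = 1.68/0.323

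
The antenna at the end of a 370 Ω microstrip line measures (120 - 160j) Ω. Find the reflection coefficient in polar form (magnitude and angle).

Γ ≈ 0.576 ∠ -129°

Γ = (Z_L − Z_0)/(Z_L + Z_0) = (-250 − j160)/(490 − j160)
|Γ| = 297/515 = 0.576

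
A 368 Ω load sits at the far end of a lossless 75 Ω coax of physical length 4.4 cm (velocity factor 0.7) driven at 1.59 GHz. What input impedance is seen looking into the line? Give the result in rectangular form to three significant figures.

λ = v/f = 0.7·c / 1.59 GHz = 0.132 m
βl = 2π·l/λ = 2π × 0.333 = 120°
tan(βl) = tan(120°) = -1.74
Z_in = Z_0·(Z_L + jZ_0·tanβl)/(Z_0 + jZ_L·tanβl)
     = 75·(368 − j130)/(75 − j639)

Z_in ≈ 20.1 + j40.8 Ω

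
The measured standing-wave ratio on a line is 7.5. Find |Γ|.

|Γ| ≈ 0.765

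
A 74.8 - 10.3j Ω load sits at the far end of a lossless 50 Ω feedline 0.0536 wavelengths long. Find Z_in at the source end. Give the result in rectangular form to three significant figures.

Z_in ≈ 59 − j22.1 Ω

βl = 2π × 0.0536 = 19.3°
tan(βl) = tan(19.3°) = 0.35
Z_in = Z_0·(Z_L + jZ_0·tanβl)/(Z_0 + jZ_L·tanβl)
     = 50·(74.8 + j7.21)/(53.6 + j26.2)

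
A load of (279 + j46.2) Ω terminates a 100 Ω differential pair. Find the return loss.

RL ≈ 6.3 dB

Γ = (179 + j46.2)/(379 + j46.2), |Γ| = 0.484
RL = −20·log₁₀|Γ| = −20·log₁₀(0.484)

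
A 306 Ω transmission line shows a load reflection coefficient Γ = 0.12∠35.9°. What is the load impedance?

Z_L ≈ 368 + j52.5 Ω

Z_L = Z_0·(1 + Γ)/(1 − Γ) = 306·(1.1 + j0.0704)/(0.903 − j0.0704)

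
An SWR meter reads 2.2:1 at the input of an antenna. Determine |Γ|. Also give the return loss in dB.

|Γ| = (S − 1)/(S + 1) = (2.2 − 1)/(2.2 + 1) = 1.2/3.2
RL = −20·log₁₀|Γ| = −20·log₁₀(0.375)

|Γ| ≈ 0.375; return loss ≈ 8.52 dB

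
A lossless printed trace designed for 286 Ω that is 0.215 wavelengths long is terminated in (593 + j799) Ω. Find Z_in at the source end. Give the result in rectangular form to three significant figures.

βl = 2π × 0.215 = 77.4°
tan(βl) = tan(77.4°) = 4.47
Z_in = Z_0·(Z_L + jZ_0·tanβl)/(Z_0 + jZ_L·tanβl)
     = 286·(593 + j2080)/(-3290 + j2650)

Z_in ≈ 57.1 − j135 Ω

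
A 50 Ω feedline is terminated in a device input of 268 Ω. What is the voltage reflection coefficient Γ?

Γ = 0.686

Γ = (Z_L − Z_0)/(Z_L + Z_0) = (268 − 50)/(268 + 50) = 218/318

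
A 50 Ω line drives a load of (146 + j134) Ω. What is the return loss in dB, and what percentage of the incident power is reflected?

Γ = (96 + j134)/(196 + j134), |Γ| = 0.694
RL = −20·log₁₀(0.694) = 3.17 dB
P_refl/P_inc = |Γ|² = 0.482

RL ≈ 3.17 dB; 48.2% of incident power reflected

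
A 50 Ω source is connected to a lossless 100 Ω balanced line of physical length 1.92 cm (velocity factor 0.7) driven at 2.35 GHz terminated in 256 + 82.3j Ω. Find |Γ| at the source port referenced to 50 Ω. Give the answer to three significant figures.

|Γ| ≈ 0.354

λ = v/f = 0.7·c / 2.35 GHz = 0.0894 m
βl = 2π·l/λ = 2π × 0.215 = 77.3°
tan(βl) = 4.45
Z_in = Z_0·(Z_L + jZ_0·tanβl)/(Z_0 + jZ_L·tanβl) = 38.9 − j31.5 Ω
Γ_s = (Z_in − Z_s)/(Z_in + Z_s) = (-11.1 − j31.5)/(88.9 − j31.5), |Γ_s| = 0.354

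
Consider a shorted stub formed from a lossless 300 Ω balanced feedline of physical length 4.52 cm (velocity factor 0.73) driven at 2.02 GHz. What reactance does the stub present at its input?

λ = v/f = 0.73·c / 2.02 GHz = 0.108 m
βl = 2π·l/λ = 2π × 0.417 = 150°
tan(βl) = -0.575
For a shorted stub, Z_in = jZ_0·tan(βl)

X_in ≈ -173 Ω (capacitive)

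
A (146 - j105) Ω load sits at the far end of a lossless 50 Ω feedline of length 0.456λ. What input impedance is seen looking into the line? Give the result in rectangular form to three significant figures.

βl = 2π × 0.456 = 164°
tan(βl) = tan(164°) = -0.284
Z_in = Z_0·(Z_L + jZ_0·tanβl)/(Z_0 + jZ_L·tanβl)
     = 50·(146 − j119)/(20.2 − j41.4)

Z_in ≈ 186 + j85.7 Ω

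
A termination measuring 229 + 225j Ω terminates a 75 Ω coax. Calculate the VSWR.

VSWR ≈ 6.17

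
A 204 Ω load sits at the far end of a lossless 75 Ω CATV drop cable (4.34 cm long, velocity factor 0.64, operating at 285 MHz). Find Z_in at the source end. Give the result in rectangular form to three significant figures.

Z_in ≈ 102 − j87.2 Ω

λ = v/f = 0.64·c / 285 MHz = 0.674 m
βl = 2π·l/λ = 2π × 0.0644 = 23.2°
tan(βl) = tan(23.2°) = 0.428
Z_in = Z_0·(Z_L + jZ_0·tanβl)/(Z_0 + jZ_L·tanβl)
     = 75·(204 + j32.1)/(75 + j87.4)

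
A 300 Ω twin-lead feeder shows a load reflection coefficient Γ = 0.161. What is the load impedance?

Z_L ≈ 415 Ω

Z_L = Z_0·(1 + Γ)/(1 − Γ) = 300·(1.16)/(0.839)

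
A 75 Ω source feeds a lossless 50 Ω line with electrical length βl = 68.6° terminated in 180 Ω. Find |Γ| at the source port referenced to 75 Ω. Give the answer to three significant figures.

tan(βl) = 2.55
Z_in = Z_0·(Z_L + jZ_0·tanβl)/(Z_0 + jZ_L·tanβl) = 15.8 − j17.9 Ω
Γ_s = (Z_in − Z_s)/(Z_in + Z_s) = (-59.2 − j17.9)/(90.8 − j17.9), |Γ_s| = 0.668

|Γ| ≈ 0.668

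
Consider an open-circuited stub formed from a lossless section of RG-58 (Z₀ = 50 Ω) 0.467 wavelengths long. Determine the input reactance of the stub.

X_in ≈ 238 Ω (inductive)

βl = 2π × 0.467 = 168°
tan(βl) = -0.21
For an open-circuited stub, Z_in = −jZ_0·cot(βl) = −jZ_0/tan(βl)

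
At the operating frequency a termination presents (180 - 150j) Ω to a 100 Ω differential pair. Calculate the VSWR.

Γ = (Z_L − Z_0)/(Z_L + Z_0) = (80 − j150)/(280 − j150)
|Γ| = 170/318 = 0.535
VSWR = (1 + |Γ|)/(1 − |Γ|) = 1.54/0.465

VSWR ≈ 3.3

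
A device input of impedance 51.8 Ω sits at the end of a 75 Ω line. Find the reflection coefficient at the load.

Γ = (Z_L − Z_0)/(Z_L + Z_0) = (51.8 − 75)/(51.8 + 75) = -23.2/126.8

Γ = -0.183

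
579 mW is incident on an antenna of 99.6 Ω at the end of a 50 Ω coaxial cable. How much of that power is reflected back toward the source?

P_reflected ≈ 63.6 mW

Γ = (99.6 − 50)/(99.6 + 50) = 0.332
|Γ|² = 0.11
P_refl = |Γ|²·P_inc = 63.6 mW, P_del = (1 − |Γ|²)·P_inc = 515 mW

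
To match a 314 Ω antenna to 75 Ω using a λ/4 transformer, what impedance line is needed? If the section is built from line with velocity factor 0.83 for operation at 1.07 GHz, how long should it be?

Z_qwt = √(Z_0·R_L) = √(75 × 314) = √23550
λ = 0.83·c/f = 0.233 m, so l = λ/4 = 0.0582 m

Z_qwt ≈ 153 Ω; length ≈ 5.82 cm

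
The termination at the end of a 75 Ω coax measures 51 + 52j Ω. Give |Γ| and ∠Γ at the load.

Γ ≈ 0.42 ∠ 92.3°

Γ = (Z_L − Z_0)/(Z_L + Z_0) = (-24 + j52)/(126 + j52)
|Γ| = 57.3/136 = 0.42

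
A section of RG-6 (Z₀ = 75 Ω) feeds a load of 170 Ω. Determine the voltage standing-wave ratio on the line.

VSWR ≈ 2.27

For a purely resistive load, VSWR = R_L/Z_0 or Z_0/R_L (whichever > 1) = 170/75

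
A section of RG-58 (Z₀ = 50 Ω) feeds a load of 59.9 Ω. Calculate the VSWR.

Γ = (59.9 − 50)/(59.9 + 50) = 0.0901
VSWR = (1 + 0.0901)/(1 − 0.0901)

VSWR ≈ 1.2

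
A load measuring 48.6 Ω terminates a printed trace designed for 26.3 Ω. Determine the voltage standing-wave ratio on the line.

VSWR ≈ 1.85

Γ = (48.6 − 26.3)/(48.6 + 26.3) = 0.298
VSWR = (1 + 0.298)/(1 − 0.298)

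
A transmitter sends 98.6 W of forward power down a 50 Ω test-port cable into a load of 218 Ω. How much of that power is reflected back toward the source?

Γ = (218 − 50)/(218 + 50) = 0.627
|Γ|² = 0.393
P_refl = |Γ|²·P_inc = 38.7 W, P_del = (1 − |Γ|²)·P_inc = 59.9 W

P_reflected ≈ 38.7 W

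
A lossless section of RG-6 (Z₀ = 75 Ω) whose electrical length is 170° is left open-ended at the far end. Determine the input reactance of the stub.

tan(βl) = -0.176
For an open-ended stub, Z_in = −jZ_0·cot(βl) = −jZ_0/tan(βl)

X_in ≈ 425 Ω (inductive)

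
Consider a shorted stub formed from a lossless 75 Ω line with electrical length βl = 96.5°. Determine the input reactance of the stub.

X_in ≈ -658 Ω (capacitive)

tan(βl) = -8.78
For a shorted stub, Z_in = jZ_0·tan(βl)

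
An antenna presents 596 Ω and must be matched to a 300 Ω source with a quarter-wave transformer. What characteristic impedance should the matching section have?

Z_qwt = √(Z_0·R_L) = √(300 × 596) = √178800

Z_qwt ≈ 423 Ω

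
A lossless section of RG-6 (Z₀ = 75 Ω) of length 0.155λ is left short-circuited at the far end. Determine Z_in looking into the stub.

Z_in ≈ +j110 Ω

βl = 2π × 0.155 = 55.8°
tan(βl) = 1.47
For a short-circuited stub, Z_in = jZ_0·tan(βl)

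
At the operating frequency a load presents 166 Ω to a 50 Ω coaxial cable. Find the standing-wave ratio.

VSWR ≈ 3.32

Γ = (166 − 50)/(166 + 50) = 0.537
VSWR = (1 + 0.537)/(1 − 0.537)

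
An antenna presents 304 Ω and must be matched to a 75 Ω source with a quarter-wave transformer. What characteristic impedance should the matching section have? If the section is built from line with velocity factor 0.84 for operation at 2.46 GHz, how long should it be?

Z_qwt ≈ 151 Ω; length ≈ 2.56 cm

Z_qwt = √(Z_0·R_L) = √(75 × 304) = √22800
λ = 0.84·c/f = 0.102 m, so l = λ/4 = 0.0256 m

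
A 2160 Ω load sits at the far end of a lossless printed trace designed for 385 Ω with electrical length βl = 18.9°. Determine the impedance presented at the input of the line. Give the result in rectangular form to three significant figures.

Z_in ≈ 515 − j857 Ω

tan(βl) = tan(18.9°) = 0.342
Z_in = Z_0·(Z_L + jZ_0·tanβl)/(Z_0 + jZ_L·tanβl)
     = 385·(2160 + j132)/(385 + j740)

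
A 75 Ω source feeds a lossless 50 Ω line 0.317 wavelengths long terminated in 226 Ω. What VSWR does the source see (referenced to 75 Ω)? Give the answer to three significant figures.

βl = 2π × 0.317 = 114°
tan(βl) = -2.23
Z_in = Z_0·(Z_L + jZ_0·tanβl)/(Z_0 + jZ_L·tanβl) = 13.2 + j21.1 Ω
Γ_s = (Z_in − Z_s)/(Z_in + Z_s) = (-61.8 + j21.1)/(88.2 + j21.1), |Γ_s| = 0.721
VSWR = (1 + |Γ_s|)/(1 − |Γ_s|)

VSWR ≈ 6.17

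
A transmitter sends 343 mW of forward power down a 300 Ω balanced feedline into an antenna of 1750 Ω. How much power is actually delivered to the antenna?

Γ = (1750 − 300)/(1750 + 300) = 0.707
|Γ|² = 0.5
P_refl = |Γ|²·P_inc = 172 mW, P_del = (1 − |Γ|²)·P_inc = 171 mW

P_delivered ≈ 171 mW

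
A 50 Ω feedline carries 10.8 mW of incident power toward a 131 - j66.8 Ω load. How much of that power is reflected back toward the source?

P_reflected ≈ 3.2 mW

|Γ| = |(81 − j66.8)/(181 − j66.8)| = 0.544
|Γ|² = 0.296
P_refl = |Γ|²·P_inc = 3.2 mW, P_del = (1 − |Γ|²)·P_inc = 7.6 mW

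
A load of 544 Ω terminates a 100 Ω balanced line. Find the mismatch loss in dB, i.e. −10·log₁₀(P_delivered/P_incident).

mismatch loss ≈ 2.8 dB

Γ = (544 − 100)/(544 + 100) = 0.689
|Γ|² = 0.475, so P_del/P_inc = 1 − |Γ|² = 0.525
ML = −10·log₁₀(1 − |Γ|²)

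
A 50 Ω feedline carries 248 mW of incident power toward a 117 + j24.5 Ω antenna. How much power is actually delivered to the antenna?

P_delivered ≈ 204 mW

|Γ| = |(67 + j24.5)/(167 + j24.5)| = 0.423
|Γ|² = 0.179
P_refl = |Γ|²·P_inc = 44.3 mW, P_del = (1 − |Γ|²)·P_inc = 204 mW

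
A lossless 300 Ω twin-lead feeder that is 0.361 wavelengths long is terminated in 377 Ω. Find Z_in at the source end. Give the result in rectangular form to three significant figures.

Z_in ≈ 281 + j63.8 Ω

βl = 2π × 0.361 = 130°
tan(βl) = tan(130°) = -1.19
Z_in = Z_0·(Z_L + jZ_0·tanβl)/(Z_0 + jZ_L·tanβl)
     = 300·(377 − j358)/(300 − j450)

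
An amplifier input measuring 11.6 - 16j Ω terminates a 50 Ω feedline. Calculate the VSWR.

VSWR ≈ 4.77

Γ = (Z_L − Z_0)/(Z_L + Z_0) = (-38.4 − j16)/(61.6 − j16)
|Γ| = 41.6/63.6 = 0.654
VSWR = (1 + |Γ|)/(1 − |Γ|) = 1.65/0.346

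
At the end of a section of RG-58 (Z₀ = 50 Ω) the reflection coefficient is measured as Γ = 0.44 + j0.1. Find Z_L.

Z_L = Z_0·(1 + Γ)/(1 − Γ) = 50·(1.44 + j0.1)/(0.56 − j0.1)

Z_L ≈ 123 + j30.9 Ω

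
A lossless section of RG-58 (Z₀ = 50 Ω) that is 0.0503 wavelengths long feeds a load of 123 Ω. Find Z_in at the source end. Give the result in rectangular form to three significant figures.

Z_in ≈ 82.7 − j50.1 Ω

βl = 2π × 0.0503 = 18.1°
tan(βl) = tan(18.1°) = 0.327
Z_in = Z_0·(Z_L + jZ_0·tanβl)/(Z_0 + jZ_L·tanβl)
     = 50·(123 + j16.4)/(50 + j40.2)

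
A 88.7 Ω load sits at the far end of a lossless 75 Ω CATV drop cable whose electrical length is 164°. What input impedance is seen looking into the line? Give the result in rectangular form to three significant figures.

tan(βl) = tan(164°) = -0.287
Z_in = Z_0·(Z_L + jZ_0·tanβl)/(Z_0 + jZ_L·tanβl)
     = 75·(88.7 − j21.5)/(75 − j25.4)

Z_in ≈ 86.1 + j7.69 Ω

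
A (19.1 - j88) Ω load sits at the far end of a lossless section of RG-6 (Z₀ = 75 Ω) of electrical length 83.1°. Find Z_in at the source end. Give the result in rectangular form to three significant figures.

tan(βl) = tan(83.1°) = 8.26
Z_in = Z_0·(Z_L + jZ_0·tanβl)/(Z_0 + jZ_L·tanβl)
     = 75·(19.1 + j532)/(802 + j158)

Z_in ≈ 11.1 + j47.5 Ω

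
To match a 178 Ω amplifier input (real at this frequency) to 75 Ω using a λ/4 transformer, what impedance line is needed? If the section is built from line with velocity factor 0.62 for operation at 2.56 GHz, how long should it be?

Z_qwt = √(Z_0·R_L) = √(75 × 178) = √13350
λ = 0.62·c/f = 0.0727 m, so l = λ/4 = 0.0182 m

Z_qwt ≈ 116 Ω; length ≈ 1.82 cm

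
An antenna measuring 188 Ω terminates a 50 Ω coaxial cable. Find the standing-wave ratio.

For a purely resistive load, VSWR = R_L/Z_0 or Z_0/R_L (whichever > 1) = 188/50

VSWR ≈ 3.76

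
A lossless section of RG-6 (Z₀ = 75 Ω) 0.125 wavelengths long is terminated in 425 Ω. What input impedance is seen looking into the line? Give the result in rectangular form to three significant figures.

βl = 2π × 0.125 = 45°
tan(βl) = tan(45°) = 1
Z_in = Z_0·(Z_L + jZ_0·tanβl)/(Z_0 + jZ_L·tanβl)
     = 75·(425 + j75)/(75 + j425)

Z_in ≈ 25.7 − j70.5 Ω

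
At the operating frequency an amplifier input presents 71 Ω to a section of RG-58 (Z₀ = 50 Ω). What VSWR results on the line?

For a purely resistive load, VSWR = R_L/Z_0 or Z_0/R_L (whichever > 1) = 71/50

VSWR ≈ 1.42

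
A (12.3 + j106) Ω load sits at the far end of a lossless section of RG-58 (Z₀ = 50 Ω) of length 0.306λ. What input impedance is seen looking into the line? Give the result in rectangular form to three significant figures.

Z_in ≈ 2.23 − j4.24 Ω

βl = 2π × 0.306 = 110°
tan(βl) = tan(110°) = -2.72
Z_in = Z_0·(Z_L + jZ_0·tanβl)/(Z_0 + jZ_L·tanβl)
     = 50·(12.3 − j30.2)/(339 − j33.5)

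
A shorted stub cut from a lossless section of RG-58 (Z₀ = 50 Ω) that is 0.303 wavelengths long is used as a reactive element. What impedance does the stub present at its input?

βl = 2π × 0.303 = 109°
tan(βl) = -2.89
For a shorted stub, Z_in = jZ_0·tan(βl)

Z_in ≈ −j145 Ω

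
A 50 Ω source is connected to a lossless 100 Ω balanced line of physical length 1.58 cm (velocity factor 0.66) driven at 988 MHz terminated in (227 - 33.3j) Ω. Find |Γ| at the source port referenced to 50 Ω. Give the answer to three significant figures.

|Γ| ≈ 0.581

λ = v/f = 0.66·c / 988 MHz = 0.2 m
βl = 2π·l/λ = 2π × 0.0788 = 28.4°
tan(βl) = 0.54
Z_in = Z_0·(Z_L + jZ_0·tanβl)/(Z_0 + jZ_L·tanβl) = 101 − j87.7 Ω
Γ_s = (Z_in − Z_s)/(Z_in + Z_s) = (51.2 − j87.7)/(151 − j87.7), |Γ_s| = 0.581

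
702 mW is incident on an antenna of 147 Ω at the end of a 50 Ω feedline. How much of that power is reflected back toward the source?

Γ = (147 − 50)/(147 + 50) = 0.492
|Γ|² = 0.242
P_refl = |Γ|²·P_inc = 170 mW, P_del = (1 − |Γ|²)·P_inc = 532 mW

P_reflected ≈ 170 mW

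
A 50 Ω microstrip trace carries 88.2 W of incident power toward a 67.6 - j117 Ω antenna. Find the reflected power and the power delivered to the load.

|Γ| = |(17.6 − j117)/(117.6 − j117)| = 0.713
|Γ|² = 0.509
P_refl = |Γ|²·P_inc = 44.9 W, P_del = (1 − |Γ|²)·P_inc = 43.3 W

P_reflected ≈ 44.9 W; P_delivered ≈ 43.3 W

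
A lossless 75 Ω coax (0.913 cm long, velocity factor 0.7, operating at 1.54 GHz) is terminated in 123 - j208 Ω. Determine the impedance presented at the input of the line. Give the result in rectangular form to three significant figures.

Z_in ≈ 26.6 − j86.5 Ω

λ = v/f = 0.7·c / 1.54 GHz = 0.136 m
βl = 2π·l/λ = 2π × 0.067 = 24.1°
tan(βl) = tan(24.1°) = 0.447
Z_in = Z_0·(Z_L + jZ_0·tanβl)/(Z_0 + jZ_L·tanβl)
     = 75·(123 − j174)/(168 + j55)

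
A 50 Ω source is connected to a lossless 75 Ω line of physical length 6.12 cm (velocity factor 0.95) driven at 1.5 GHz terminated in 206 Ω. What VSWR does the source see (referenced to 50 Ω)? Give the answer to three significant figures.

λ = v/f = 0.95·c / 1.5 GHz = 0.19 m
βl = 2π·l/λ = 2π × 0.322 = 116°
tan(βl) = -2.05
Z_in = Z_0·(Z_L + jZ_0·tanβl)/(Z_0 + jZ_L·tanβl) = 32.7 + j30.7 Ω
Γ_s = (Z_in − Z_s)/(Z_in + Z_s) = (-17.3 + j30.7)/(82.7 + j30.7), |Γ_s| = 0.399
VSWR = (1 + |Γ_s|)/(1 − |Γ_s|)

VSWR ≈ 2.33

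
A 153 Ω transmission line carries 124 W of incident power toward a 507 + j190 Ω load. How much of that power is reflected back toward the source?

P_reflected ≈ 42.4 W

|Γ| = |(354 + j190)/(660 + j190)| = 0.585
|Γ|² = 0.342
P_refl = |Γ|²·P_inc = 42.4 W, P_del = (1 − |Γ|²)·P_inc = 81.6 W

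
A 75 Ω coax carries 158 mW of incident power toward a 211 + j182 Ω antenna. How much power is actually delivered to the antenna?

|Γ| = |(136 + j182)/(286 + j182)| = 0.67
|Γ|² = 0.449
P_refl = |Γ|²·P_inc = 71 mW, P_del = (1 − |Γ|²)·P_inc = 87 mW

P_delivered ≈ 87 mW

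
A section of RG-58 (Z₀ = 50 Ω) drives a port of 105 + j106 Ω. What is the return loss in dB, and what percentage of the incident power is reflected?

RL ≈ 3.93 dB; 40.4% of incident power reflected

Γ = (55 + j106)/(155 + j106), |Γ| = 0.636
RL = −20·log₁₀(0.636) = 3.93 dB
P_refl/P_inc = |Γ|² = 0.404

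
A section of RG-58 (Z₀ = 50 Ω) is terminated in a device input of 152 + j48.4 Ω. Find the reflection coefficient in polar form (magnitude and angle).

Γ ≈ 0.544 ∠ 11.9°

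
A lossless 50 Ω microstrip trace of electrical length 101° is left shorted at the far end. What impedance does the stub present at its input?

Z_in ≈ −j257 Ω

tan(βl) = -5.14
For a shorted stub, Z_in = jZ_0·tan(βl)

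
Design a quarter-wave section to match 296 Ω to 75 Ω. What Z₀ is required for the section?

Z_qwt ≈ 149 Ω

Z_qwt = √(Z_0·R_L) = √(75 × 296) = √22200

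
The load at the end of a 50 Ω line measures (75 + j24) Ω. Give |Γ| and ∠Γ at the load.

Γ = (Z_L − Z_0)/(Z_L + Z_0) = (25 + j24)/(125 + j24)
|Γ| = 34.7/127 = 0.272

Γ ≈ 0.272 ∠ 33°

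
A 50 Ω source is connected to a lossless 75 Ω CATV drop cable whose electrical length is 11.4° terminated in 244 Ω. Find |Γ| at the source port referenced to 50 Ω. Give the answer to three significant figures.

|Γ| ≈ 0.654

tan(βl) = 0.202
Z_in = Z_0·(Z_L + jZ_0·tanβl)/(Z_0 + jZ_L·tanβl) = 178 − j101 Ω
Γ_s = (Z_in − Z_s)/(Z_in + Z_s) = (128 − j101)/(228 − j101), |Γ_s| = 0.654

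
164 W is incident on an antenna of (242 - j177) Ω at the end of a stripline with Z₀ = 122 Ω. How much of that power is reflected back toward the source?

P_reflected ≈ 45.8 W

|Γ| = |(120 − j177)/(364 − j177)| = 0.528
|Γ|² = 0.279
P_refl = |Γ|²·P_inc = 45.8 W, P_del = (1 − |Γ|²)·P_inc = 118 W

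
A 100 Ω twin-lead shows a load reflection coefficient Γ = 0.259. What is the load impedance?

Z_L = Z_0·(1 + Γ)/(1 − Γ) = 100·(1.26)/(0.741)

Z_L ≈ 170 Ω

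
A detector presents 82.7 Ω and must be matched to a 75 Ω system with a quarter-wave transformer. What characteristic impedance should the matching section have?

Z_qwt = √(Z_0·R_L) = √(75 × 82.7) = √6202

Z_qwt ≈ 78.8 Ω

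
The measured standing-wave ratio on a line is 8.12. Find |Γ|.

|Γ| = (S − 1)/(S + 1) = (8.12 − 1)/(8.12 + 1) = 7.12/9.12

|Γ| ≈ 0.781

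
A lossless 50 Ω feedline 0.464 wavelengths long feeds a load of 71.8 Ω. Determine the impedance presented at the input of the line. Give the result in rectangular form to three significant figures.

Z_in ≈ 68.2 + j11 Ω

βl = 2π × 0.464 = 167°
tan(βl) = tan(167°) = -0.23
Z_in = Z_0·(Z_L + jZ_0·tanβl)/(Z_0 + jZ_L·tanβl)
     = 50·(71.8 − j11.5)/(50 − j16.5)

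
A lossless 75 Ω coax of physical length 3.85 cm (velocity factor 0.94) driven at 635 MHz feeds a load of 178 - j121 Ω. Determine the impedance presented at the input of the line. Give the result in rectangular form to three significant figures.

Z_in ≈ 40.7 − j67.8 Ω

λ = v/f = 0.94·c / 635 MHz = 0.444 m
βl = 2π·l/λ = 2π × 0.0867 = 31.2°
tan(βl) = tan(31.2°) = 0.606
Z_in = Z_0·(Z_L + jZ_0·tanβl)/(Z_0 + jZ_L·tanβl)
     = 75·(178 − j75.6)/(148 + j108)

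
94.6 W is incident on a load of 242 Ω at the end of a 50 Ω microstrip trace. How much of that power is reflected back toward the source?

Γ = (242 − 50)/(242 + 50) = 0.658
|Γ|² = 0.432
P_refl = |Γ|²·P_inc = 40.9 W, P_del = (1 − |Γ|²)·P_inc = 53.7 W

P_reflected ≈ 40.9 W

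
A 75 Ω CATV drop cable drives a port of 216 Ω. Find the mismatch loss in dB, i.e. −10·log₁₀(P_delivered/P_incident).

Γ = (216 − 75)/(216 + 75) = 0.485
|Γ|² = 0.235, so P_del/P_inc = 1 − |Γ|² = 0.765
ML = −10·log₁₀(1 − |Γ|²)

mismatch loss ≈ 1.16 dB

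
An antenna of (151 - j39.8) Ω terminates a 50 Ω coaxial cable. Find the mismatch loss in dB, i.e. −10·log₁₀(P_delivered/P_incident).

mismatch loss ≈ 1.43 dB

Γ = (101 − j39.8)/(201 − j39.8), |Γ| = 0.53
|Γ|² = 0.281, so P_del/P_inc = 1 − |Γ|² = 0.719
ML = −10·log₁₀(1 − |Γ|²)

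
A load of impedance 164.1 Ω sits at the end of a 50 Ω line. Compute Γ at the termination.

Γ = 0.533

Γ = (Z_L − Z_0)/(Z_L + Z_0) = (164.1 − 50)/(164.1 + 50) = 114.1/214.1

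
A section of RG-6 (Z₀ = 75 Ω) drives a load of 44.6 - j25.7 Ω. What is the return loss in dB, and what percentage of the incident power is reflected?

RL ≈ 9.75 dB; 10.6% of incident power reflected

Γ = (-30.4 − j25.7)/(119.6 − j25.7), |Γ| = 0.325
RL = −20·log₁₀(0.325) = 9.75 dB
P_refl/P_inc = |Γ|² = 0.106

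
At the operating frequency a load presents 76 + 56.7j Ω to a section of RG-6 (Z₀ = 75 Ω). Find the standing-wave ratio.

Γ = (Z_L − Z_0)/(Z_L + Z_0) = (1 + j56.7)/(151 + j56.7)
|Γ| = 56.7/161 = 0.352
VSWR = (1 + |Γ|)/(1 − |Γ|) = 1.35/0.648

VSWR ≈ 2.08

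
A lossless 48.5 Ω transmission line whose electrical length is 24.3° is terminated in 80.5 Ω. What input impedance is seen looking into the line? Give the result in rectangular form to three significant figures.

Z_in ≈ 62.1 − j24.6 Ω

tan(βl) = tan(24.3°) = 0.452
Z_in = Z_0·(Z_L + jZ_0·tanβl)/(Z_0 + jZ_L·tanβl)
     = 48.5·(80.5 + j21.9)/(48.5 + j36.3)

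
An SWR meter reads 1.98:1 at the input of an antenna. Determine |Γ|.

|Γ| = (S − 1)/(S + 1) = (1.98 − 1)/(1.98 + 1) = 0.98/2.98

|Γ| ≈ 0.329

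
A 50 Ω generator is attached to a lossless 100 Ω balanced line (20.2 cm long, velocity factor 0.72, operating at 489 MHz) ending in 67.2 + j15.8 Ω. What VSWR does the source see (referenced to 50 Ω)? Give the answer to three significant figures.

VSWR ≈ 1.29

λ = v/f = 0.72·c / 489 MHz = 0.442 m
βl = 2π·l/λ = 2π × 0.457 = 165°
tan(βl) = -0.275
Z_in = Z_0·(Z_L + jZ_0·tanβl)/(Z_0 + jZ_L·tanβl) = 64.4 + j0.194 Ω
Γ_s = (Z_in − Z_s)/(Z_in + Z_s) = (14.4 + j0.194)/(114 + j0.194), |Γ_s| = 0.126
VSWR = (1 + |Γ_s|)/(1 − |Γ_s|)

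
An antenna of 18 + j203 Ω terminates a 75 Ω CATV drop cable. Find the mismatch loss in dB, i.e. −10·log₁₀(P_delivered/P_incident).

mismatch loss ≈ 9.65 dB

Γ = (-57 + j203)/(93 + j203), |Γ| = 0.944
|Γ|² = 0.892, so P_del/P_inc = 1 − |Γ|² = 0.108
ML = −10·log₁₀(1 − |Γ|²)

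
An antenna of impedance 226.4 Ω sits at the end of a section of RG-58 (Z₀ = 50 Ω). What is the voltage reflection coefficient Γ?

Γ = 0.638

Γ = (Z_L − Z_0)/(Z_L + Z_0) = (226.4 − 50)/(226.4 + 50) = 176.4/276.4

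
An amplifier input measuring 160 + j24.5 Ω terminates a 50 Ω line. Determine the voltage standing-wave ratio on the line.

VSWR ≈ 3.28

Γ = (Z_L − Z_0)/(Z_L + Z_0) = (110 + j24.5)/(210 + j24.5)
|Γ| = 113/211 = 0.533
VSWR = (1 + |Γ|)/(1 − |Γ|) = 1.53/0.467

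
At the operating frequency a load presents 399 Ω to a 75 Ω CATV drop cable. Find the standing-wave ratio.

For a purely resistive load, VSWR = R_L/Z_0 or Z_0/R_L (whichever > 1) = 399/75

VSWR ≈ 5.32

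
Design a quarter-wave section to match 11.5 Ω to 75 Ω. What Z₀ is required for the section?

Z_qwt ≈ 29.4 Ω

Z_qwt = √(Z_0·R_L) = √(75 × 11.5) = √862.5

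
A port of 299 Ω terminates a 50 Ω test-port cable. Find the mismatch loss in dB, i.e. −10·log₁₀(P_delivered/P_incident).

mismatch loss ≈ 3.09 dB

Γ = (299 − 50)/(299 + 50) = 0.713
|Γ|² = 0.509, so P_del/P_inc = 1 − |Γ|² = 0.491
ML = −10·log₁₀(1 − |Γ|²)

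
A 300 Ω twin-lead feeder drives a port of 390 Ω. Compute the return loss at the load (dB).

RL ≈ 17.7 dB

Γ = (390 − 300)/(390 + 300) = 0.13
RL = −20·log₁₀|Γ| = −20·log₁₀(0.13)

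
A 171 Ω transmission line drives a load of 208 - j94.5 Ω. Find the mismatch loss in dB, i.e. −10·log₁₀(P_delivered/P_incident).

mismatch loss ≈ 0.304 dB

Γ = (37 − j94.5)/(379 − j94.5), |Γ| = 0.26
|Γ|² = 0.0675, so P_del/P_inc = 1 − |Γ|² = 0.932
ML = −10·log₁₀(1 − |Γ|²)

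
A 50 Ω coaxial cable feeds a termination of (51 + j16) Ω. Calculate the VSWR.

Γ = (Z_L − Z_0)/(Z_L + Z_0) = (1 + j16)/(101 + j16)
|Γ| = 16/102 = 0.157
VSWR = (1 + |Γ|)/(1 − |Γ|) = 1.16/0.843

VSWR ≈ 1.37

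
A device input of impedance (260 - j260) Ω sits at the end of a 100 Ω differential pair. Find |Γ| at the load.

Γ = (Z_L − Z_0)/(Z_L + Z_0) = (160 − j260)/(360 − j260)
|Γ| = 305/444

|Γ| ≈ 0.687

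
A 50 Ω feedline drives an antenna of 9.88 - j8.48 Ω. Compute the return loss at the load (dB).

Γ = (-40.12 − j8.48)/(59.88 − j8.48), |Γ| = 0.678
RL = −20·log₁₀|Γ| = −20·log₁₀(0.678)

RL ≈ 3.37 dB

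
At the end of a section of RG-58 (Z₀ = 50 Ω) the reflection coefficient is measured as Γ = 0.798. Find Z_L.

Z_L ≈ 445 Ω

Z_L = Z_0·(1 + Γ)/(1 − Γ) = 50·(1.8)/(0.202)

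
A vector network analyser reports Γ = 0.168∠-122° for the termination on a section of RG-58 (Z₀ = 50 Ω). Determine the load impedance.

Z_L ≈ 40.3 − j11.8 Ω

Z_L = Z_0·(1 + Γ)/(1 − Γ) = 50·(0.911 − j0.142)/(1.09 + j0.142)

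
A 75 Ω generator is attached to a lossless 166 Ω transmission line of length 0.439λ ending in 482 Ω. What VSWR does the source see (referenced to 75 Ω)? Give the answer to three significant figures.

VSWR ≈ 5.78

βl = 2π × 0.439 = 158°
tan(βl) = -0.403
Z_in = Z_0·(Z_L + jZ_0·tanβl)/(Z_0 + jZ_L·tanβl) = 236 + j210 Ω
Γ_s = (Z_in − Z_s)/(Z_in + Z_s) = (161 + j210)/(311 + j210), |Γ_s| = 0.705
VSWR = (1 + |Γ_s|)/(1 − |Γ_s|)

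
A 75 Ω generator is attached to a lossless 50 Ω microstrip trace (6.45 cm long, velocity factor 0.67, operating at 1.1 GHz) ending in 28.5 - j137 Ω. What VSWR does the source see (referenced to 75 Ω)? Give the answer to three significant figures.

λ = v/f = 0.67·c / 1.1 GHz = 0.183 m
βl = 2π·l/λ = 2π × 0.353 = 127°
tan(βl) = -1.32
Z_in = Z_0·(Z_L + jZ_0·tanβl)/(Z_0 + jZ_L·tanβl) = 10.5 + j74.3 Ω
Γ_s = (Z_in − Z_s)/(Z_in + Z_s) = (-64.5 + j74.3)/(85.5 + j74.3), |Γ_s| = 0.869
VSWR = (1 + |Γ_s|)/(1 − |Γ_s|)

VSWR ≈ 14.2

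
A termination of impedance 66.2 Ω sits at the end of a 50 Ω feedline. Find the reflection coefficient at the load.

Γ = 0.139

Γ = (Z_L − Z_0)/(Z_L + Z_0) = (66.2 − 50)/(66.2 + 50) = 16.2/116.2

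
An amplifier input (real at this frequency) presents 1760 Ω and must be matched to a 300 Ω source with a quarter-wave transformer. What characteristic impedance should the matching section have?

Z_qwt ≈ 727 Ω

Z_qwt = √(Z_0·R_L) = √(300 × 1760) = √528000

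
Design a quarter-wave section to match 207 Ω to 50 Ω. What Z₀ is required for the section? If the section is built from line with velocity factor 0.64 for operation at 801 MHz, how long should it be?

Z_qwt ≈ 102 Ω; length ≈ 5.99 cm

Z_qwt = √(Z_0·R_L) = √(50 × 207) = √10350
λ = 0.64·c/f = 0.24 m, so l = λ/4 = 0.0599 m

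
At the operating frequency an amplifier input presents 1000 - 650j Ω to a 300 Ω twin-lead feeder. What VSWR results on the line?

Γ = (Z_L − Z_0)/(Z_L + Z_0) = (700 − j650)/(1300 − j650)
|Γ| = 955/1450 = 0.657
VSWR = (1 + |Γ|)/(1 − |Γ|) = 1.66/0.343

VSWR ≈ 4.83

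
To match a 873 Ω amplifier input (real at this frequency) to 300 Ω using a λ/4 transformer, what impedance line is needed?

Z_qwt ≈ 512 Ω

Z_qwt = √(Z_0·R_L) = √(300 × 873) = √261900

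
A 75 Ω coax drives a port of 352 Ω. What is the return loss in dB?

Γ = (352 − 75)/(352 + 75) = 0.649
RL = −20·log₁₀|Γ| = −20·log₁₀(0.649)

RL ≈ 3.76 dB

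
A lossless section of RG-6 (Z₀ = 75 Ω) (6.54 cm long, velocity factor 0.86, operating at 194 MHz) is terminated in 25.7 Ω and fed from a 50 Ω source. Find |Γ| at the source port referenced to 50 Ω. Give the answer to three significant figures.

|Γ| ≈ 0.376

λ = v/f = 0.86·c / 194 MHz = 1.33 m
βl = 2π·l/λ = 2π × 0.0492 = 17.7°
tan(βl) = 0.319
Z_in = Z_0·(Z_L + jZ_0·tanβl)/(Z_0 + jZ_L·tanβl) = 28 + j20.9 Ω
Γ_s = (Z_in − Z_s)/(Z_in + Z_s) = (-22 + j20.9)/(78 + j20.9), |Γ_s| = 0.376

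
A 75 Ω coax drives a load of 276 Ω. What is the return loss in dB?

Γ = (276 − 75)/(276 + 75) = 0.573
RL = −20·log₁₀|Γ| = −20·log₁₀(0.573)

RL ≈ 4.84 dB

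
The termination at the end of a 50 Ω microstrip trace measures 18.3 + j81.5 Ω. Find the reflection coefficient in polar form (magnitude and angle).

Γ ≈ 0.822 ∠ 61.2°

Γ = (Z_L − Z_0)/(Z_L + Z_0) = (-31.7 + j81.5)/(68.3 + j81.5)
|Γ| = 87.4/106 = 0.822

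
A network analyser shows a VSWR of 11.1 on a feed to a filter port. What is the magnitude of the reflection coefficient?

|Γ| = (S − 1)/(S + 1) = (11.1 − 1)/(11.1 + 1) = 10.1/12.1

|Γ| ≈ 0.835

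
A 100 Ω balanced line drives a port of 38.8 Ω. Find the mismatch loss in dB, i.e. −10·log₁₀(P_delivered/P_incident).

Γ = (38.8 − 100)/(38.8 + 100) = -0.441
|Γ|² = 0.194, so P_del/P_inc = 1 − |Γ|² = 0.806
ML = −10·log₁₀(1 − |Γ|²)

mismatch loss ≈ 0.939 dB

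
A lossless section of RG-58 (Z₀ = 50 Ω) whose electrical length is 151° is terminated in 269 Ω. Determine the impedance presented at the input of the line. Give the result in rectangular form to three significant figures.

Z_in ≈ 35.5 + j78.3 Ω

tan(βl) = tan(151°) = -0.554
Z_in = Z_0·(Z_L + jZ_0·tanβl)/(Z_0 + jZ_L·tanβl)
     = 50·(269 − j27.7)/(50 − j149)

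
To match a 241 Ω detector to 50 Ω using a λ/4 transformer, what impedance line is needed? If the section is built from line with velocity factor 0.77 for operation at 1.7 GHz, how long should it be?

Z_qwt = √(Z_0·R_L) = √(50 × 241) = √12050
λ = 0.77·c/f = 0.136 m, so l = λ/4 = 0.034 m

Z_qwt ≈ 110 Ω; length ≈ 3.4 cm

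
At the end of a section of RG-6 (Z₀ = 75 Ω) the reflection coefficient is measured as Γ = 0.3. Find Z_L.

Z_L ≈ 139 Ω

Z_L = Z_0·(1 + Γ)/(1 − Γ) = 75·(1.3)/(0.7)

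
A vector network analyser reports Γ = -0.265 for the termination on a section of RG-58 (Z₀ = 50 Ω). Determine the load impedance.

Z_L ≈ 29.1 Ω

Z_L = Z_0·(1 + Γ)/(1 − Γ) = 50·(0.735)/(1.27)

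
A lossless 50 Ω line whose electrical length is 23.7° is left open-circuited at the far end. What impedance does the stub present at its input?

tan(βl) = 0.439
For an open-circuited stub, Z_in = −jZ_0·cot(βl) = −jZ_0/tan(βl)

Z_in ≈ −j114 Ω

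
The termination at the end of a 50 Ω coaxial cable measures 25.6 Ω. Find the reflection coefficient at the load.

Γ = -0.323

Γ = (Z_L − Z_0)/(Z_L + Z_0) = (25.6 − 50)/(25.6 + 50) = -24.4/75.6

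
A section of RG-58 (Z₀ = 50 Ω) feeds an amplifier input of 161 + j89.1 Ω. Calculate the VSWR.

Γ = (Z_L − Z_0)/(Z_L + Z_0) = (111 + j89.1)/(211 + j89.1)
|Γ| = 142/229 = 0.621
VSWR = (1 + |Γ|)/(1 − |Γ|) = 1.62/0.379

VSWR ≈ 4.28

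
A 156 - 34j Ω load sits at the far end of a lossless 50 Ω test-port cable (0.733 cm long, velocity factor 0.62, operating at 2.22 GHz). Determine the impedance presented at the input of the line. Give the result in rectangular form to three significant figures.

λ = v/f = 0.62·c / 2.22 GHz = 0.0838 m
βl = 2π·l/λ = 2π × 0.0875 = 31.5°
tan(βl) = tan(31.5°) = 0.613
Z_in = Z_0·(Z_L + jZ_0·tanβl)/(Z_0 + jZ_L·tanβl)
     = 50·(156 − j3.37)/(70.8 + j95.6)

Z_in ≈ 37.9 − j53.5 Ω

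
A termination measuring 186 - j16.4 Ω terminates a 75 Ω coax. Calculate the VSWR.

VSWR ≈ 2.5

Γ = (Z_L − Z_0)/(Z_L + Z_0) = (111 − j16.4)/(261 − j16.4)
|Γ| = 112/262 = 0.429
VSWR = (1 + |Γ|)/(1 − |Γ|) = 1.43/0.571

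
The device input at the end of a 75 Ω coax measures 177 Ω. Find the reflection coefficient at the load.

Γ = 0.405

Γ = (Z_L − Z_0)/(Z_L + Z_0) = (177 − 75)/(177 + 75) = 102/252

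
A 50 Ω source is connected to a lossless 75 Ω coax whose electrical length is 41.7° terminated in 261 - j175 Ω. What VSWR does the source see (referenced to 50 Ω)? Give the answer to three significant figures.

VSWR ≈ 5.26

tan(βl) = 0.891
Z_in = Z_0·(Z_L + jZ_0·tanβl)/(Z_0 + jZ_L·tanβl) = 24.5 − j59.8 Ω
Γ_s = (Z_in − Z_s)/(Z_in + Z_s) = (-25.5 − j59.8)/(74.5 − j59.8), |Γ_s| = 0.68
VSWR = (1 + |Γ_s|)/(1 − |Γ_s|)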